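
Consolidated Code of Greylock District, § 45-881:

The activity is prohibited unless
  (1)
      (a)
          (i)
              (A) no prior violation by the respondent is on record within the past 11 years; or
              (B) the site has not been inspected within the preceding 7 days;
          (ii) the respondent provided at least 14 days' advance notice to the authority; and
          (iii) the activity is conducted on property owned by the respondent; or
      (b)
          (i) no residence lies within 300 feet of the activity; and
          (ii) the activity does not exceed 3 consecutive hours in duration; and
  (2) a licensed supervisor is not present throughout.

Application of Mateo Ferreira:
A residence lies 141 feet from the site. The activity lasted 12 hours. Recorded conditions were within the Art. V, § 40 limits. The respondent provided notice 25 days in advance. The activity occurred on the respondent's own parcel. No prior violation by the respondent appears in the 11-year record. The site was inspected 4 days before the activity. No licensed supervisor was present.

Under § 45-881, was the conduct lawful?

(A) no prior violation — holds.
(B) not (site inspected) — not met.
So (i) is satisfied (T OR F).
(ii) ≥14 days' notice — holds.
(iii) own property — satisfied.
So (a) is satisfied (T AND T AND T).
(i) no residence in 300 ft — fails.
(ii) ≤ 3 hrs duration — fails.
(b): F AND F → false.
So (1) is satisfied (T OR F).
(2) not (supervisor present) — met.
Overall: T AND T → true.

Yes — lawful.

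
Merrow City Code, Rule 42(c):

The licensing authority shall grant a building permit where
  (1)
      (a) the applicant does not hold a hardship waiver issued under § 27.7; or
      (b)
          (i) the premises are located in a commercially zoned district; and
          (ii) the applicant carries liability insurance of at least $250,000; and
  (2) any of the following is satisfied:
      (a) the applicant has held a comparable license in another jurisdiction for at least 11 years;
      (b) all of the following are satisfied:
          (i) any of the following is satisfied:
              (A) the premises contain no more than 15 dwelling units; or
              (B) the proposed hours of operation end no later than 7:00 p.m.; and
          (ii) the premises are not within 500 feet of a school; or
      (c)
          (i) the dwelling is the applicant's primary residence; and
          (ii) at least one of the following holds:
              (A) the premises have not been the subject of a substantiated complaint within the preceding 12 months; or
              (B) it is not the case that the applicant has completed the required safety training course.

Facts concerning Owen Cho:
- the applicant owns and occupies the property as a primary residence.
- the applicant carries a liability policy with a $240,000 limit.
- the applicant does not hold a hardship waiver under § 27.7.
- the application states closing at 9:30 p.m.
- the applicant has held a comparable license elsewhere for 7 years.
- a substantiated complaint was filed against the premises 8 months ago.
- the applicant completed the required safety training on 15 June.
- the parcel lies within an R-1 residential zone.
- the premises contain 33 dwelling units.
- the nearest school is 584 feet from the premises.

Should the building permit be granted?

(a) not (hardship waiver) — satisfied.
(i) commercially zoned — not met.
(ii) insurance ≥ $250,000 — fails.
(b) = F AND F = false.
So (1) is satisfied (T OR F).
(a) prior license ≥ 11 yr — not met.
(A) ≤ 15 units — fails.
(B) closes by 7 p.m. — not met.
(i): F OR F → false.
(ii) ≥500 ft from school — met.
(b) = F AND T = false.
(i) primary residence — holds.
(A) no complaint in 12 mo. — fails.
(B) not (safety training) — not satisfied.
(ii): F OR F → false.
(c): T AND F → false.
So (2) is not satisfied (F OR F OR F).
So Overall is not satisfied (T AND F).

No — denied.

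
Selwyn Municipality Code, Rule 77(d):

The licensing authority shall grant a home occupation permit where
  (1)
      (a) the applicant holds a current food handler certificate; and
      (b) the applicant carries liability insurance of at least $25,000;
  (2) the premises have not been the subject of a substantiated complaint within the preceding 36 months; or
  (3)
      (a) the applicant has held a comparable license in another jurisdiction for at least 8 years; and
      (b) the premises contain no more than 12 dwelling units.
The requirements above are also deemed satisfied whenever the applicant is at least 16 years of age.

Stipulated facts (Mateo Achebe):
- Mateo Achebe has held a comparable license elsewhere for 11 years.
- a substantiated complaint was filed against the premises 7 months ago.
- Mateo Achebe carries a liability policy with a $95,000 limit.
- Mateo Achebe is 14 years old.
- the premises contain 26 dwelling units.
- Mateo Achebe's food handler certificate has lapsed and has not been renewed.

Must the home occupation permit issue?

No — denied.

(a) food handler cert. — fails.
(b) insurance ≥ $25,000 — holds.
(1) = F AND T = false.
(2) no complaint in 36 mo. — fails.
(a) prior license ≥ 8 yr — met.
(b) ≤ 12 units — not met.
(3): T AND F → false.
So Overall is not satisfied (F OR F OR F).
Exception (age ≥ 16) — not satisfied.
Result: main false OR exception false → false.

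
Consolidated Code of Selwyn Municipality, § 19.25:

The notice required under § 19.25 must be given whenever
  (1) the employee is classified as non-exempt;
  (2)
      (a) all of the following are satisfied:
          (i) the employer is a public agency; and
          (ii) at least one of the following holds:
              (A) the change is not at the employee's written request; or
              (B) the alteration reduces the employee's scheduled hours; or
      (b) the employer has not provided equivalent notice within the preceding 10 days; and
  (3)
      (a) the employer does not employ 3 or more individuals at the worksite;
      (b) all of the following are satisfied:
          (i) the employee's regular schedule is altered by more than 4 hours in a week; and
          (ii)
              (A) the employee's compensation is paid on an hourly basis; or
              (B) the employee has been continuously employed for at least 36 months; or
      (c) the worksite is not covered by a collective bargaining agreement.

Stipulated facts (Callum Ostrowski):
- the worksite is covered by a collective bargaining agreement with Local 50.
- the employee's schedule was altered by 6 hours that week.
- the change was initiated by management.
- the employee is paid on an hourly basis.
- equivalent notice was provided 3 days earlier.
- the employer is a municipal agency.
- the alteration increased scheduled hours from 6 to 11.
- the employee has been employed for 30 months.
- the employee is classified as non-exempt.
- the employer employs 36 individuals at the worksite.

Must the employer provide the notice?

Yes — required.

(1) non-exempt — met.
(i) public agency — met.
(A) not employee-requested — holds.
(B) hours reduced — not satisfied.
(ii) = T OR F = true.
So (a) is satisfied (T AND T).
(b) no recent notice — not met.
(2): T OR F → true.
(a) not (≥ 3 at site) — fails.
(i) schedule shift > 4h — met.
(A) hourly-paid — met.
(B) tenure ≥ 36 mo. — fails.
(ii) = T OR F = true.
(b) = T AND T = true.
(c) no CBA — not satisfied.
So (3) is satisfied (F OR T OR F).
Overall = T AND T AND T = true.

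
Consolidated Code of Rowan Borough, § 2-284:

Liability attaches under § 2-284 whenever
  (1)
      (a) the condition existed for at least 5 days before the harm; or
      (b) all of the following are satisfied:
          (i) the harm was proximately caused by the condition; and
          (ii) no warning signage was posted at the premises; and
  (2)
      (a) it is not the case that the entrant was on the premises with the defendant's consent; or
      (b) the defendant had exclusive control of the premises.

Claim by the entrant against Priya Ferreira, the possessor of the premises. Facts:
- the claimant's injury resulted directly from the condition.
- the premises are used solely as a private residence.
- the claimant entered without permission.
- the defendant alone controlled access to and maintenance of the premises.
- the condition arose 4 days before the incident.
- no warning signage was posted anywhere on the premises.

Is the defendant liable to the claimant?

(a) condition ≥5 days old — fails.
(i) proximate cause — satisfied.
(ii) no signage posted — satisfied.
So (b) is satisfied (T AND T).
(1): F OR T → true.
(a) not (consent to enter) — holds.
(b) exclusive control — met.
(2) = T OR T = true.
So Overall is satisfied (T AND T).

Yes — liable.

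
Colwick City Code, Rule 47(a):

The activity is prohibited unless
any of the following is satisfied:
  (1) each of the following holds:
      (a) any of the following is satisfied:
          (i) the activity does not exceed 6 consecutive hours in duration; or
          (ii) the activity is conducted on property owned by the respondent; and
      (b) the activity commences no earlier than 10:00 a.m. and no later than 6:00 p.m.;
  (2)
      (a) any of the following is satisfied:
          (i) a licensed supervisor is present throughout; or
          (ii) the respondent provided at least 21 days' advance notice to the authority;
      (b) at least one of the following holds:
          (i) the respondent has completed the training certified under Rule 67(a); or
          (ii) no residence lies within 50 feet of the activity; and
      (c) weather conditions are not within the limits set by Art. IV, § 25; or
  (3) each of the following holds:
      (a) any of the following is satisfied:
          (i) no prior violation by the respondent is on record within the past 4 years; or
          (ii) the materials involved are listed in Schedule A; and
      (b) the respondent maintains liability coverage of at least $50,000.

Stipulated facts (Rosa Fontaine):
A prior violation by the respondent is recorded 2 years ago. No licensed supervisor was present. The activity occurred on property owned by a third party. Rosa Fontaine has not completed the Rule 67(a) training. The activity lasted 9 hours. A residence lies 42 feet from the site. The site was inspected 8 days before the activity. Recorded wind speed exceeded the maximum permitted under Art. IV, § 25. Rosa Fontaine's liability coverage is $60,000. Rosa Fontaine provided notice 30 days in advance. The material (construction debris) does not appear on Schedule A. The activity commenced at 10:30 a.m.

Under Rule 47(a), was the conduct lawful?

(i) ≤ 6 hrs duration — not met.
(ii) own property — fails.
(a): F OR F → false.
(b) start within hours — satisfied.
So (1) is not satisfied (F AND T).
(i) supervisor present — not met.
(ii) ≥21 days' notice — holds.
(a) = F OR T = true.
(i) training certified — not met.
(ii) no residence in 50 ft — not met.
(b): F OR F → false.
(c) not (weather ok) — met.
(2): T AND F AND T → false.
(i) no prior violation — not met.
(ii) Schedule A material — fails.
(a): F OR F → false.
(b) coverage ≥ $50,000 — holds.
(3): F AND T → false.
So Overall is not satisfied (F OR F OR F).

No — unlawful.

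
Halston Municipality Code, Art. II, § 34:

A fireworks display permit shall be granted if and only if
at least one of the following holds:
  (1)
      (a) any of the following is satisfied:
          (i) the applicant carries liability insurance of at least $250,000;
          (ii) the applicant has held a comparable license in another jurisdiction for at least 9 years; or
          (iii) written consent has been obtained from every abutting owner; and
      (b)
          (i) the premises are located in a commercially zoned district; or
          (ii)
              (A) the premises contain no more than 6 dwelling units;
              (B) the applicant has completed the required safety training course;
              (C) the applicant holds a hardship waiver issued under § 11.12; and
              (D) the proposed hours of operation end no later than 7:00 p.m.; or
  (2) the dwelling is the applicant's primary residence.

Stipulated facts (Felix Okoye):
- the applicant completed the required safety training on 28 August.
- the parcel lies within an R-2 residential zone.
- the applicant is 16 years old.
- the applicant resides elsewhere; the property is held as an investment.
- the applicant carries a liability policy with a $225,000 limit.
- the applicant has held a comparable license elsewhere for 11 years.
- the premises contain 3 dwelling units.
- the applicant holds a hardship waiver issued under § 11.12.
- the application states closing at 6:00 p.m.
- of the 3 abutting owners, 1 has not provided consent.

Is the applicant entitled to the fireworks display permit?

Yes — granted.

(i) insurance ≥ $250,000 — not met.
(ii) prior license ≥ 9 yr — holds.
(iii) all abutters consent — fails.
(a) = F OR T OR F = true.
(i) commercially zoned — not met.
(A) ≤ 6 units — met.
(B) safety training — satisfied.
(C) hardship waiver — holds.
(D) closes by 7 p.m. — satisfied.
So (ii) is satisfied (T AND T AND T AND T).
So (b) is satisfied (F OR T).
(1) = T AND T = true.
(2) primary residence — fails.
Overall: T OR F → true.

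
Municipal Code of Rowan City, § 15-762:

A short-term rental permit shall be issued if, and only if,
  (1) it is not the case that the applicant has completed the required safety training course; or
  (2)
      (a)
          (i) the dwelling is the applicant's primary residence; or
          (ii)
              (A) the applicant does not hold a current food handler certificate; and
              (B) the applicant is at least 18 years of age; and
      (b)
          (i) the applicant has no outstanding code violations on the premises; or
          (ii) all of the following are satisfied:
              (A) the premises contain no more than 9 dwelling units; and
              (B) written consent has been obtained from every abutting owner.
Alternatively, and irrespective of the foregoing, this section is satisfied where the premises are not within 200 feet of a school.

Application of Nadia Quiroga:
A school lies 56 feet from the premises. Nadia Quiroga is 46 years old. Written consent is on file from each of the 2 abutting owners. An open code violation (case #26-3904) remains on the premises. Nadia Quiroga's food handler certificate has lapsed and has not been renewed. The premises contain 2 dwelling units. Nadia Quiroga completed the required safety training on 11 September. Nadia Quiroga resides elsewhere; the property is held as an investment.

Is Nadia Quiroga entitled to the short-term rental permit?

Yes — granted.

(1) not (safety training) — fails.
(i) primary residence — fails.
(A) not (food handler cert.) — holds.
(B) age ≥ 18 — holds.
(ii): T AND T → true.
(a) = F OR T = true.
(i) no code violations — not satisfied.
(A) ≤ 9 units — satisfied.
(B) all abutters consent — satisfied.
(ii): T AND T → true.
(b): F OR T → true.
(2) = T AND T = true.
Overall = F OR T = true.
Exception (≥200 ft from school) — not satisfied.
Result: main true OR exception false → true.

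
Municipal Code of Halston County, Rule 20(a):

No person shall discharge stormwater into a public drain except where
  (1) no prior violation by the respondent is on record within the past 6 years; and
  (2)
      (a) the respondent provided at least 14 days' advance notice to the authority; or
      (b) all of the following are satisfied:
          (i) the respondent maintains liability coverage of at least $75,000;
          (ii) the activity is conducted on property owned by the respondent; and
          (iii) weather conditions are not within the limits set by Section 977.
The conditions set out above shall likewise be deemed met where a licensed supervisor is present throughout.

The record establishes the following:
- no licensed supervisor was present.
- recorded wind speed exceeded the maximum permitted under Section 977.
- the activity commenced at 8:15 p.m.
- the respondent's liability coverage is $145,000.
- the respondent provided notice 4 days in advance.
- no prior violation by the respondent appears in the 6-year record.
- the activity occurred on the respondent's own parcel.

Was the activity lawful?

(1) no prior violation — met.
(a) ≥14 days' notice — not met.
(i) coverage ≥ $75,000 — met.
(ii) own property — met.
(iii) not (weather ok) — holds.
(b): T AND T AND T → true.
(2): F OR T → true.
Overall = T AND T = true.
Exception (supervisor present) — not satisfied.
Result: main true OR exception false → true.

Yes — lawful.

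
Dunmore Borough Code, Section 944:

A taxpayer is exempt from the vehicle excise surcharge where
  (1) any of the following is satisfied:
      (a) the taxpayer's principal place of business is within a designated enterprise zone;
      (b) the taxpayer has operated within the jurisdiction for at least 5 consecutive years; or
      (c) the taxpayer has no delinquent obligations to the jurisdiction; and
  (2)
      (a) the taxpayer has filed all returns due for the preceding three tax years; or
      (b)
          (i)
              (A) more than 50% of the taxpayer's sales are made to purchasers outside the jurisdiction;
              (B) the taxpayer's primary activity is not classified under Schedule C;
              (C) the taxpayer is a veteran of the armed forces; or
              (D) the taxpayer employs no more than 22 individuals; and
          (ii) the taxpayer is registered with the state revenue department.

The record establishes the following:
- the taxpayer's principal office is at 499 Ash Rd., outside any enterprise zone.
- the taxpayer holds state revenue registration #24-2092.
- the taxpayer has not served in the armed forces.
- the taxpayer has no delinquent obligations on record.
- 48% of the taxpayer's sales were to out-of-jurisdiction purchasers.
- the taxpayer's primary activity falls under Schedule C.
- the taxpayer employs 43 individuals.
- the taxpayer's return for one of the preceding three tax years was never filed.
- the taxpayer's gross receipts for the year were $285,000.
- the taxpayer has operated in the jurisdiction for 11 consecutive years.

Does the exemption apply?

No — not exempt.

(a) in enterprise zone — not satisfied.
(b) ≥ 5 yrs in jurisdiction — satisfied.
(c) no delinquency — met.
(1) = F OR T OR T = true.
(a) returns current — not met.
(A) >50% out-of-jur. sales — not satisfied.
(B) not (Schedule C activity) — not satisfied.
(C) veteran — fails.
(D) ≤ 22 employees — not met.
(i): F OR F OR F OR F → false.
(ii) state-registered — satisfied.
(b): F AND T → false.
So (2) is not satisfied (F OR F).
Overall: T AND F → false.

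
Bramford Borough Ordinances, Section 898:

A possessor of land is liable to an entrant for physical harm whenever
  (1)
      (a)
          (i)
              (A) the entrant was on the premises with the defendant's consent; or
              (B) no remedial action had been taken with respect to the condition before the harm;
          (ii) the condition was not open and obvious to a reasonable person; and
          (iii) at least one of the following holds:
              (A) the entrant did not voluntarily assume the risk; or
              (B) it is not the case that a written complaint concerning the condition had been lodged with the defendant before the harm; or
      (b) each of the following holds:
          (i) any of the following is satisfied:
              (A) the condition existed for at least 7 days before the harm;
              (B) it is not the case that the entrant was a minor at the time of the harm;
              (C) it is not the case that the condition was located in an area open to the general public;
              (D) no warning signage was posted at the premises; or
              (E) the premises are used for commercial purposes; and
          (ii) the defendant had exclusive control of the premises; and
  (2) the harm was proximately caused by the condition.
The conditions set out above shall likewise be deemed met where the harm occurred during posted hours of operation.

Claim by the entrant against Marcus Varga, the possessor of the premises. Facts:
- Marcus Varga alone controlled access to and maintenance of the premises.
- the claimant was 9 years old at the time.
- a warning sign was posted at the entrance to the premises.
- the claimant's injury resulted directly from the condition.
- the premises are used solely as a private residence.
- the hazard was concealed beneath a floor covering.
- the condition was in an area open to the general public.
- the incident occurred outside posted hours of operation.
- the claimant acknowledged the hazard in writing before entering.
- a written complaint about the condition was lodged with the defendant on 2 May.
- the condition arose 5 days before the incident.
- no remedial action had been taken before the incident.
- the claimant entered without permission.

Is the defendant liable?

(A) consent to enter — not satisfied.
(B) no remedial action — satisfied.
(i) = F OR T = true.
(ii) not open/obvious — holds.
(A) no assumed risk — fails.
(B) not (complaint lodged) — not met.
So (iii) is not satisfied (F OR F).
(a): T AND T AND F → false.
(A) condition ≥7 days old — not satisfied.
(B) not (entrant a minor) — not met.
(C) not (public area) — not met.
(D) no signage posted — fails.
(E) commercial use — not satisfied.
(i): F OR F OR F OR F OR F → false.
(ii) exclusive control — met.
(b) = F AND T = false.
So (1) is not satisfied (F OR F).
(2) proximate cause — satisfied.
Overall: F AND T → false.
Exception (during posted hours) — not satisfied.
Result: main false OR exception false → false.

No — not liable.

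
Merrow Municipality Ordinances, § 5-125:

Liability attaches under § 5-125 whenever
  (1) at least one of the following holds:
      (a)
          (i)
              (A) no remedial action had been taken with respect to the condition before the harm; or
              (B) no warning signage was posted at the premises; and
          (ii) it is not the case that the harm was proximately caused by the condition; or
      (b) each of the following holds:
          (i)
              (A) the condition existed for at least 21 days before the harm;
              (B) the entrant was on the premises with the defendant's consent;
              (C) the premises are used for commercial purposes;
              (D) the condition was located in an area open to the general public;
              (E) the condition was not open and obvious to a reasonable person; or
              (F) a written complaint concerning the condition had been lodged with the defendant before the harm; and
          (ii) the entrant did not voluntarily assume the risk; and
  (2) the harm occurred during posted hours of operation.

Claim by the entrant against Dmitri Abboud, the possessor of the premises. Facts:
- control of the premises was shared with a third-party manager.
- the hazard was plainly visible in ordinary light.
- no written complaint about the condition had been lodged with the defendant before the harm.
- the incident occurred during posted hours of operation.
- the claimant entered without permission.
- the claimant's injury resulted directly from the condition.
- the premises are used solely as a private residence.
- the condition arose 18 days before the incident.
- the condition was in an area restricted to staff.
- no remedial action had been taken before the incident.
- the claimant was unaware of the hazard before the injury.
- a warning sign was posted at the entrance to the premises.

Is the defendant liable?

No — not liable.

(A) no remedial action — met.
(B) no signage posted — fails.
(i): T OR F → true.
(ii) not (proximate cause) — fails.
(a) = T AND F = false.
(A) condition ≥21 days old — fails.
(B) consent to enter — not met.
(C) commercial use — fails.
(D) public area — fails.
(E) not open/obvious — not satisfied.
(F) complaint lodged — fails.
(i): F OR F OR F OR F OR F OR F → false.
(ii) no assumed risk — satisfied.
So (b) is not satisfied (F AND T).
So (1) is not satisfied (F OR F).
(2) during posted hours — satisfied.
So Overall is not satisfied (F AND T).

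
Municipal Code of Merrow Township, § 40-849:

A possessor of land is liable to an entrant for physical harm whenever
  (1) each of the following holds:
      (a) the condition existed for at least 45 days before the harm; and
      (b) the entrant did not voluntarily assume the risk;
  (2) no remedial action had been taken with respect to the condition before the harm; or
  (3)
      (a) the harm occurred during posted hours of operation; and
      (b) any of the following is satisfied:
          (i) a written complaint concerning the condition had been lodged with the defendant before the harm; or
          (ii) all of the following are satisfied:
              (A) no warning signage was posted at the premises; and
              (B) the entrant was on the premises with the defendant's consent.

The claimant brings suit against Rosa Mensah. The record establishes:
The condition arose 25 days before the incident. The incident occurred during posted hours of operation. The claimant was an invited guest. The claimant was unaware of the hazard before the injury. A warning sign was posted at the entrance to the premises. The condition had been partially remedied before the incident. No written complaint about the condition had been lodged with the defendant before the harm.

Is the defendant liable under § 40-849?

(a) condition ≥45 days old — fails.
(b) no assumed risk — met.
So (1) is not satisfied (F AND T).
(2) no remedial action — fails.
(a) during posted hours — satisfied.
(i) complaint lodged — not satisfied.
(A) no signage posted — fails.
(B) consent to enter — met.
So (ii) is not satisfied (F AND T).
(b): F OR F → false.
(3): T AND F → false.
So Overall is not satisfied (F OR F OR F).

No — not liable.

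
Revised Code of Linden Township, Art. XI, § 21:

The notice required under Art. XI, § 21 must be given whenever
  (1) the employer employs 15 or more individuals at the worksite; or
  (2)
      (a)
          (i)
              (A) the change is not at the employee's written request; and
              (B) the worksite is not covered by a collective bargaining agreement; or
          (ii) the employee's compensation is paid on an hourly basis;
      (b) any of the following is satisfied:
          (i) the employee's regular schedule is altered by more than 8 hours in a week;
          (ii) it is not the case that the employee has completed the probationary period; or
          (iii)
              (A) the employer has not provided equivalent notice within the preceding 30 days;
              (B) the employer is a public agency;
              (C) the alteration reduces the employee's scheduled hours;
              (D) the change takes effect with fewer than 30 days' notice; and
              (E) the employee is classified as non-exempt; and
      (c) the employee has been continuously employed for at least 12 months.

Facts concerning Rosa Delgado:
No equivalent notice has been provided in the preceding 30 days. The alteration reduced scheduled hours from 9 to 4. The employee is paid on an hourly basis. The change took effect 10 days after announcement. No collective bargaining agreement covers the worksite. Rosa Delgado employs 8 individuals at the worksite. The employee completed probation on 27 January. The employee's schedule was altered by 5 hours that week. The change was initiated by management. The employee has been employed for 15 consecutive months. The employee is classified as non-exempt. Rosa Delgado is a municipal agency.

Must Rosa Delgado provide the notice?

Yes — required.

(1) ≥ 15 at site — fails.
(A) not employee-requested — holds.
(B) no CBA — satisfied.
So (i) is satisfied (T AND T).
(ii) hourly-paid — met.
(a) = T OR T = true.
(i) schedule shift > 8h — not satisfied.
(ii) not (past probation) — fails.
(A) no recent notice — holds.
(B) public agency — met.
(C) hours reduced — holds.
(D) < 30 days' notice — met.
(E) non-exempt — met.
(iii): T AND T AND T AND T AND T → true.
(b): F OR F OR T → true.
(c) tenure ≥ 12 mo. — holds.
So (2) is satisfied (T AND T AND T).
So Overall is satisfied (F OR T).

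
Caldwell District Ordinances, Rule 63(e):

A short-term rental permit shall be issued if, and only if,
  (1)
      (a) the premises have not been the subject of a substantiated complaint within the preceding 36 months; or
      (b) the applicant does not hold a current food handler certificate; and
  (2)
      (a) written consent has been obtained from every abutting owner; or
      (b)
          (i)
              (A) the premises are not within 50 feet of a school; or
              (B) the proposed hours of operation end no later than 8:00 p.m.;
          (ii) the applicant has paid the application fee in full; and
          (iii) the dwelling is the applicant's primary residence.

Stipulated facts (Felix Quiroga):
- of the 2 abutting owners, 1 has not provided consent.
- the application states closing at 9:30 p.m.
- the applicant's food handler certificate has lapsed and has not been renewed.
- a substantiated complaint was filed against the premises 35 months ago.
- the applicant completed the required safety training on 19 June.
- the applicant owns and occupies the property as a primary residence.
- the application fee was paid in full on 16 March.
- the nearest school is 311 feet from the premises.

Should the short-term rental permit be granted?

(a) no complaint in 36 mo. — not satisfied.
(b) not (food handler cert.) — holds.
(1): F OR T → true.
(a) all abutters consent — not met.
(A) ≥50 ft from school — holds.
(B) closes by 8 p.m. — fails.
So (i) is satisfied (T OR F).
(ii) fee paid — satisfied.
(iii) primary residence — satisfied.
So (b) is satisfied (T AND T AND T).
(2): F OR T → true.
So Overall is satisfied (T AND T).

Yes — granted.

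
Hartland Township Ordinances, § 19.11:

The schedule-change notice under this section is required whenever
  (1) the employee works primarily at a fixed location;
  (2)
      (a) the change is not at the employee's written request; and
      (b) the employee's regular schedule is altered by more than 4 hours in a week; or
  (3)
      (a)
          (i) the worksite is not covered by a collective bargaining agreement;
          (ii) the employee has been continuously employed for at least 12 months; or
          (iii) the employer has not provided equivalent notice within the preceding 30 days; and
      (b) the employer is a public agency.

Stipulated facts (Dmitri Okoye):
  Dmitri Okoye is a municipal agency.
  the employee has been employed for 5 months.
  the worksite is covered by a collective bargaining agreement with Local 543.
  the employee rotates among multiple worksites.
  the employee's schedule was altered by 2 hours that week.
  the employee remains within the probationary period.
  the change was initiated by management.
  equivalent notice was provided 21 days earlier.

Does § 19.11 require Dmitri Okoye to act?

(1) fixed location — fails.
(a) not employee-requested — holds.
(b) schedule shift > 4h — not satisfied.
So (2) is not satisfied (T AND F).
(i) no CBA — fails.
(ii) tenure ≥ 12 mo. — fails.
(iii) no recent notice — not met.
So (a) is not satisfied (F OR F OR F).
(b) public agency — satisfied.
(3): F AND T → false.
So Overall is not satisfied (F OR F OR F).

No — not required.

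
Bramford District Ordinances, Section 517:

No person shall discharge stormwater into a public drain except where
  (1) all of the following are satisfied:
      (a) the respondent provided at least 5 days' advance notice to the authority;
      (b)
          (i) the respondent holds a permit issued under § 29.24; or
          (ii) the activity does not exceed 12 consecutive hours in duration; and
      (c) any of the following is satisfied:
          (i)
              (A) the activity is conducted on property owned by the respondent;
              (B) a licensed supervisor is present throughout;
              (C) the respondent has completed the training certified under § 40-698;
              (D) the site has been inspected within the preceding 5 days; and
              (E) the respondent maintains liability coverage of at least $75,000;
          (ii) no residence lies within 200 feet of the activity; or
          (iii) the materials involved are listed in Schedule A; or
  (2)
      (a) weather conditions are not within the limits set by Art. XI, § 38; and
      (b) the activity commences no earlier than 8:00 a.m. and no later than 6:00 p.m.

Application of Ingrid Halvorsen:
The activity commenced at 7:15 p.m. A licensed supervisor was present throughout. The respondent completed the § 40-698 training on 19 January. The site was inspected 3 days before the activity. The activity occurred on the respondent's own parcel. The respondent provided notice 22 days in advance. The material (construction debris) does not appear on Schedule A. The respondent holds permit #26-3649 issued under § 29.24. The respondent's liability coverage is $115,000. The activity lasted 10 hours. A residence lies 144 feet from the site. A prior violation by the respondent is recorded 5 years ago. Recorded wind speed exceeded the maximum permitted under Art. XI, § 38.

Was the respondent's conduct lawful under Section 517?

Yes — lawful.

(a) ≥5 days' notice — holds.
(i) holds permit — satisfied.
(ii) ≤ 12 hrs duration — holds.
(b): T OR T → true.
(A) own property — holds.
(B) supervisor present — holds.
(C) training certified — met.
(D) site inspected — satisfied.
(E) coverage ≥ $75,000 — satisfied.
So (i) is satisfied (T AND T AND T AND T AND T).
(ii) no residence in 200 ft — not met.
(iii) Schedule A material — not met.
(c): T OR F OR F → true.
(1) = T AND T AND T = true.
(a) not (weather ok) — holds.
(b) start within hours — fails.
(2) = T AND F = false.
Overall: T OR F → true.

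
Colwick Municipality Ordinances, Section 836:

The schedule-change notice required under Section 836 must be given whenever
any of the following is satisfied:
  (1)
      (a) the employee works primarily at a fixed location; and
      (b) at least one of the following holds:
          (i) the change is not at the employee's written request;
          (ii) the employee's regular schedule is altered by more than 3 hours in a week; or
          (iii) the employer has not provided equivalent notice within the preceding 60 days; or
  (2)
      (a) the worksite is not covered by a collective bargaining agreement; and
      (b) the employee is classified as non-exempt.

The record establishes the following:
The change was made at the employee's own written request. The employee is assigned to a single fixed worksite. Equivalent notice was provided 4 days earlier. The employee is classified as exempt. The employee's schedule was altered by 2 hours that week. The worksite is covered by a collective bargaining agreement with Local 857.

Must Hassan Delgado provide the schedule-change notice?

No — not required.

(a) fixed location — satisfied.
(i) not employee-requested — not satisfied.
(ii) schedule shift > 3h — not satisfied.
(iii) no recent notice — not met.
So (b) is not satisfied (F OR F OR F).
So (1) is not satisfied (T AND F).
(a) no CBA — fails.
(b) non-exempt — not met.
So (2) is not satisfied (F AND F).
Overall = F OR F = false.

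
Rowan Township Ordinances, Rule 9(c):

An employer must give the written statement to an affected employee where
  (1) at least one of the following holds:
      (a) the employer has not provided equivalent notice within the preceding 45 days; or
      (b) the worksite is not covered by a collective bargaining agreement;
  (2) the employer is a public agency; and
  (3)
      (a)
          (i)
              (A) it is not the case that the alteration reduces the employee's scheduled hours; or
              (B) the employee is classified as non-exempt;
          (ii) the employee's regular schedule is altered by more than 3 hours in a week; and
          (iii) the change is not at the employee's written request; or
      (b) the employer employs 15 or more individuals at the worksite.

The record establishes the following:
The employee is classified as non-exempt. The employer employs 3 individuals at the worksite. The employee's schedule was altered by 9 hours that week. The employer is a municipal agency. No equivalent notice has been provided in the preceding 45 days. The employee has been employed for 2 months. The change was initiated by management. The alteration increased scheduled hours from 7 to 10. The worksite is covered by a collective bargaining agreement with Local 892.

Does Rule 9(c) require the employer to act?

(a) no recent notice — holds.
(b) no CBA — not met.
(1) = T OR F = true.
(2) public agency — satisfied.
(A) not (hours reduced) — met.
(B) non-exempt — holds.
(i): T OR T → true.
(ii) schedule shift > 3h — holds.
(iii) not employee-requested — met.
(a) = T AND T AND T = true.
(b) ≥ 15 at site — not met.
(3) = T OR F = true.
Overall = T AND T AND T = true.

Yes — required.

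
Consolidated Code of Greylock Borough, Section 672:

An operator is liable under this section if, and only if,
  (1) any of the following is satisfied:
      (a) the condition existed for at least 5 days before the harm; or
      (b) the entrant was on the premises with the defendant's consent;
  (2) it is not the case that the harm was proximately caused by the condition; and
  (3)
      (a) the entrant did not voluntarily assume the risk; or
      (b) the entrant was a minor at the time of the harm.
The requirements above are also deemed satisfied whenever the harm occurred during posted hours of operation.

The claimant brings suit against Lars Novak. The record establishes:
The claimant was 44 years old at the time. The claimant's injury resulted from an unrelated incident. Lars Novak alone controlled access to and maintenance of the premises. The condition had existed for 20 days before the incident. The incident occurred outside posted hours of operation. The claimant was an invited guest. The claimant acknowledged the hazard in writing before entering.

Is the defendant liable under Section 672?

(a) condition ≥5 days old — holds.
(b) consent to enter — satisfied.
(1) = T OR T = true.
(2) not (proximate cause) — satisfied.
(a) no assumed risk — not satisfied.
(b) entrant a minor — fails.
So (3) is not satisfied (F OR F).
Overall: T AND T AND F → false.
Exception (during posted hours) — not satisfied.
Result: main false OR exception false → false.

No — not liable.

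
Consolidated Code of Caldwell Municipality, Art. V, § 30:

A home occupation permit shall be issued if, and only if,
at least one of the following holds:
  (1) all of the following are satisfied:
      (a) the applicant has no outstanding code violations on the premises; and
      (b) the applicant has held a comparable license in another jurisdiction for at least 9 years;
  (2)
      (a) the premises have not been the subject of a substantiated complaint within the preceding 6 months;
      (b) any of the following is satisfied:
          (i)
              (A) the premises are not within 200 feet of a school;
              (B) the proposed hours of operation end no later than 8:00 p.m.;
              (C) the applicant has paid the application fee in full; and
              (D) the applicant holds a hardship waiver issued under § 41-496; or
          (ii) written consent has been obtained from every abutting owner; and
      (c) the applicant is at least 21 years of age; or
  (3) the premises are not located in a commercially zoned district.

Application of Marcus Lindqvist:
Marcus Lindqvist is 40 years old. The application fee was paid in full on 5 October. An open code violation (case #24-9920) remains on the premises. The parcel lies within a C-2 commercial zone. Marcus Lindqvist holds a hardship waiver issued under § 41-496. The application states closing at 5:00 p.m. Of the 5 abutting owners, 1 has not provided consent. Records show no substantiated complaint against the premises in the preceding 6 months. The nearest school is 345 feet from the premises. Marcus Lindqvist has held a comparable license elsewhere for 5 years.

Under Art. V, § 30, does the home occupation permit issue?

(a) no code violations — not satisfied.
(b) prior license ≥ 9 yr — not satisfied.
(1): F AND F → false.
(a) no complaint in 6 mo. — met.
(A) ≥200 ft from school — met.
(B) closes by 8 p.m. — satisfied.
(C) fee paid — met.
(D) hardship waiver — holds.
So (i) is satisfied (T AND T AND T AND T).
(ii) all abutters consent — not satisfied.
(b): T OR F → true.
(c) age ≥ 21 — satisfied.
(2) = T AND T AND T = true.
(3) not (commercially zoned) — not satisfied.
So Overall is satisfied (F OR T OR F).

Yes — granted.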